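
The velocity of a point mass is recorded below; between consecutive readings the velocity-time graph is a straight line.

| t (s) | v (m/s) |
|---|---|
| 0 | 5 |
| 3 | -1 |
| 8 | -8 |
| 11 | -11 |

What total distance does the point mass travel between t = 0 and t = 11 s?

Total distance travelled is ∫|v| dt — sum the magnitudes of each area piece.
0–3 s: v = 0 at t = 2.5 s; triangle areas 6.25 + 0.25 = 6.5 m
3–8 s: |½(-1 + -8)(5)| = 22.5 m
8–11 s: |½(-8 + -11)(3)| = 28.5 m
Total distance = 57.5 m

57.5 m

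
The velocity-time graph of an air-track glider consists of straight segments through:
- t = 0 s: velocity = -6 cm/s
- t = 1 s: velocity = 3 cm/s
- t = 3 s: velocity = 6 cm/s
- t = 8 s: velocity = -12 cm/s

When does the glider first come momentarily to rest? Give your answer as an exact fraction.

v changes sign on 0–1 s (from -6 to 3); the graph is linear there, so v = 0 at t = 0 + (6)·(1 − 0)/(3 − -6) = 2/3 s.

t = 2/3 s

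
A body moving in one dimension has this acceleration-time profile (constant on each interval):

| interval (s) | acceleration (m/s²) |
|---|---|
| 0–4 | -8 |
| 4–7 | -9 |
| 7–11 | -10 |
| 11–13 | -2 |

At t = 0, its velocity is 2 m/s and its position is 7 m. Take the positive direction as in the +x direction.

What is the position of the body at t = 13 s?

On each constant-a segment, Δv = aΔt and Δx = v₀Δt + ½aΔt²; chain segment to segment.
0–4 s: v starts 2 m/s; Δx = 2·4 + ½·-8·4² = -56 m; v ends -30 m/s.
4–7 s: v starts -30 m/s; Δx = -30·3 + ½·-9·3² = -130.5 m; v ends -57 m/s.
7–11 s: v starts -57 m/s; Δx = -57·4 + ½·-10·4² = -308 m; v ends -97 m/s.
11–13 s: v starts -97 m/s; Δx = -97·2 + ½·-2·2² = -198 m; v ends -101 m/s.
x(13) = 7 + Σ Δx = -685.5 m.

-685.5 m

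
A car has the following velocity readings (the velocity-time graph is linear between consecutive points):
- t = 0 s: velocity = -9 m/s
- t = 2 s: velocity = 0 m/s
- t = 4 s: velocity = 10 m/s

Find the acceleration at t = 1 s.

Acceleration is the slope of the v-t graph on 0–2 s: (0 − -9)/(2 − 0) = 4.5 m/s².

4.5 m/s²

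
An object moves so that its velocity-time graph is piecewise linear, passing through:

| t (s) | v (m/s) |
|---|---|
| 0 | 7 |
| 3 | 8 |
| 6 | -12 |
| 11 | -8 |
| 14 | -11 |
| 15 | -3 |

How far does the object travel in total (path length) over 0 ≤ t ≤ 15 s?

123.6 m

Total distance travelled is ∫|v| dt — sum the magnitudes of each area piece.
0–3 s: |½(7 + 8)(3)| = 22.5 m
3–6 s: v = 0 at t = 4.2 s; triangle areas 4.8 + 10.8 = 15.6 m
6–11 s: |½(-12 + -8)(5)| = 50 m
11–14 s: |½(-8 + -11)(3)| = 28.5 m
14–15 s: |½(-11 + -3)(1)| = 7 m
Total distance = 123.6 m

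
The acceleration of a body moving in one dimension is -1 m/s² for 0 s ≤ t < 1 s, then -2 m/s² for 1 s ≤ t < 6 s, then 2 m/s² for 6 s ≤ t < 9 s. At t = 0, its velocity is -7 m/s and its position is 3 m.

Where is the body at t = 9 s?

-114.5 m

On each constant-a segment, Δv = aΔt and Δx = v₀Δt + ½aΔt²; chain segment to segment.
0–1 s: v starts -7 m/s; Δx = -7·1 + ½·-1·1² = -7.5 m; v ends -8 m/s.
1–6 s: v starts -8 m/s; Δx = -8·5 + ½·-2·5² = -65 m; v ends -18 m/s.
6–9 s: v starts -18 m/s; Δx = -18·3 + ½·2·3² = -45 m; v ends -12 m/s.
x(9) = 3 + Σ Δx = -114.5 m.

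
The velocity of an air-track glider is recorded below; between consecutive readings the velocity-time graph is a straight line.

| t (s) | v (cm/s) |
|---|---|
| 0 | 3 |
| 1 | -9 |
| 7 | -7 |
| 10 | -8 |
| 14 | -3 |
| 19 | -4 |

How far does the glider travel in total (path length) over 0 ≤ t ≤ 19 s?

Distance (not displacement) is the total path length: add the absolute areas under v-t.
0–1 s: v = 0 at t = 0.25 s; triangle areas 0.375 + 3.375 = 3.75 cm
1–7 s: |½(-9 + -7)(6)| = 48 cm
7–10 s: |½(-7 + -8)(3)| = 22.5 cm
10–14 s: |½(-8 + -3)(4)| = 22 cm
14–19 s: |½(-3 + -4)(5)| = 17.5 cm
Total distance = 113.75 cm

113.75 cm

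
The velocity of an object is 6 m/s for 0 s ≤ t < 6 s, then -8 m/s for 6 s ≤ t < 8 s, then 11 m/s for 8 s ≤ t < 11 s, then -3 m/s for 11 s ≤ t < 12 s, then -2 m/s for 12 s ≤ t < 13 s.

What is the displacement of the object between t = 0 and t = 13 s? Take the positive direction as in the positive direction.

48 m

Net displacement equals the area under the velocity-time graph (areas below the axis count negative).
0–6 s: 6 × 6 = 36 m
6–8 s: -8 × 2 = -16 m
8–11 s: 11 × 3 = 33 m
11–12 s: -3 × 1 = -3 m
12–13 s: -2 × 1 = -2 m
Net displacement = 48 m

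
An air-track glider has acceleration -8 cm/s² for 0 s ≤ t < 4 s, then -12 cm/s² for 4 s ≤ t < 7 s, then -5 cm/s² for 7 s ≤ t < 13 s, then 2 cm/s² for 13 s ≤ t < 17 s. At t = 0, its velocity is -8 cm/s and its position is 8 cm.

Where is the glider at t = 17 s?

-1216 cm

On each constant-a segment, Δv = aΔt and Δx = v₀Δt + ½aΔt²; chain segment to segment.
0–4 s: v starts -8 cm/s; Δx = -8·4 + ½·-8·4² = -96 cm; v ends -40 cm/s.
4–7 s: v starts -40 cm/s; Δx = -40·3 + ½·-12·3² = -174 cm; v ends -76 cm/s.
7–13 s: v starts -76 cm/s; Δx = -76·6 + ½·-5·6² = -546 cm; v ends -106 cm/s.
13–17 s: v starts -106 cm/s; Δx = -106·4 + ½·2·4² = -408 cm; v ends -98 cm/s.
x(17) = 8 + Σ Δx = -1216 cm.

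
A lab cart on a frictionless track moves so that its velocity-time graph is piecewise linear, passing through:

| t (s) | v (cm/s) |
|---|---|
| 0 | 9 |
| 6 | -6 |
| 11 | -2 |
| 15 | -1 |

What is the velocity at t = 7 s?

-5.2 cm/s

On 6–11 s the graph is linear from -6 to -2 cm/s: v(7) = -6 + (-2 − -6)·(7 − 6)/(11 − 6) = -5.2 cm/s.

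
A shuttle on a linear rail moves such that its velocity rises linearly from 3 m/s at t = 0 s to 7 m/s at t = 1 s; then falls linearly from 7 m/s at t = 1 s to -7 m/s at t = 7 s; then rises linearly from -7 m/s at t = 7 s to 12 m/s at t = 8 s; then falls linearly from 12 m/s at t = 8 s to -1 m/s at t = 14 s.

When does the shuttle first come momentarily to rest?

t = 4 s

v changes sign on 1–7 s (from 7 to -7); the graph is linear there, so v = 0 at t = 1 + (-7)·(7 − 1)/(-7 − 7) = 4 s.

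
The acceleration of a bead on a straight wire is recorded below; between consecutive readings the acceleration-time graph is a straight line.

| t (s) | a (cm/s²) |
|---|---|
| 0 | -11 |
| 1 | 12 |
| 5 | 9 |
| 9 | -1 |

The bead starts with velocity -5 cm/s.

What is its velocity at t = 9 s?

Δv equals the area under the a-t graph; then v = v₀ + Δv.
0–1 s: ½(-11 + 12)(1) = 0.5 cm/s
1–5 s: ½(12 + 9)(4) = 42 cm/s
5–9 s: ½(9 + -1)(4) = 16 cm/s
Δv = 58.5 cm/s, so v(9) = -5 + (58.5) = 53.5 cm/s.

53.5 cm/s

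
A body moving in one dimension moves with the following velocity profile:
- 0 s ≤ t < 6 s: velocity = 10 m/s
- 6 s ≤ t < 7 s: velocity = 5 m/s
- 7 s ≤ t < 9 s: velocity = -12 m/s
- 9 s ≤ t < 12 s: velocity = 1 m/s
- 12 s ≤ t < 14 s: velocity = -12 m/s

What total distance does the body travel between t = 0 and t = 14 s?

Total distance travelled is ∫|v| dt — sum the magnitudes of each area piece.
0–6 s: |10| × 6 = 60 m
6–7 s: |5| × 1 = 5 m
7–9 s: |-12| × 2 = 24 m
9–12 s: |1| × 3 = 3 m
12–14 s: |-12| × 2 = 24 m
Total distance = 116 m

116 m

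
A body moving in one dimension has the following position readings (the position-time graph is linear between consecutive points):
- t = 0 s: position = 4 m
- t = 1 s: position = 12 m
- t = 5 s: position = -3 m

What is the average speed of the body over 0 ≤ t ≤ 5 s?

Average speed = (total path length)/(elapsed time); on a piecewise-linear x-t graph the path length is Σ|Δx|.
0–1 s: |Δx| = |12 − 4| = 8 m
1–5 s: |Δx| = |-3 − 12| = 15 m
Total path = 23 m; average speed = 23/5 = 4.6 m/s.

4.6 m/s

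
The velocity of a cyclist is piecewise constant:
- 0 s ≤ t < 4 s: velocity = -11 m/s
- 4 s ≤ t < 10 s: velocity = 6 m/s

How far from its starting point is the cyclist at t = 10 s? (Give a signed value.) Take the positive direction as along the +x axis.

-8 m

Displacement is the signed area under the v-t curve.
0–4 s: -11 × 4 = -44 m
4–10 s: 6 × 6 = 36 m
Net displacement = -8 m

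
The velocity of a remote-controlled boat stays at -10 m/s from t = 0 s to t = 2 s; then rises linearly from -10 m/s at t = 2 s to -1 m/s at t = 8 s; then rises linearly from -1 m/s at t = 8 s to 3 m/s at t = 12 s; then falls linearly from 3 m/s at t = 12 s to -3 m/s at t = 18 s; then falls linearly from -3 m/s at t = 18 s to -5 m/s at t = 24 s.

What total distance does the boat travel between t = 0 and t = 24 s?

91 m

Total distance travelled is ∫|v| dt — sum the magnitudes of each area piece.
0–2 s: |-10| × 2 = 20 m
2–8 s: |½(-10 + -1)(6)| = 33 m
8–12 s: v = 0 at t = 9 s; triangle areas 0.5 + 4.5 = 5 m
12–18 s: v = 0 at t = 15 s; triangle areas 4.5 + 4.5 = 9 m
18–24 s: |½(-3 + -5)(6)| = 24 m
Total distance = 91 m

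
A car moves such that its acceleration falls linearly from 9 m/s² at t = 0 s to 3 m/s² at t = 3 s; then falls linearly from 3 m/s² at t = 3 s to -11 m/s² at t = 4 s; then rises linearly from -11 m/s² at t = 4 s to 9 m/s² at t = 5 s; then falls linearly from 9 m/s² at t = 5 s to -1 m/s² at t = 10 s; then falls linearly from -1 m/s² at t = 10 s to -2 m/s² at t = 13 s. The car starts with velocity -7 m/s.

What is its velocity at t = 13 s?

21.5 m/s

Δv equals the area under the a-t graph; then v = v₀ + Δv.
0–3 s: ½(9 + 3)(3) = 18 m/s
3–4 s: ½(3 + -11)(1) = -4 m/s
4–5 s: ½(-11 + 9)(1) = -1 m/s
5–10 s: ½(9 + -1)(5) = 20 m/s
10–13 s: ½(-1 + -2)(3) = -4.5 m/s
Δv = 28.5 m/s, so v(13) = -7 + (28.5) = 21.5 m/s.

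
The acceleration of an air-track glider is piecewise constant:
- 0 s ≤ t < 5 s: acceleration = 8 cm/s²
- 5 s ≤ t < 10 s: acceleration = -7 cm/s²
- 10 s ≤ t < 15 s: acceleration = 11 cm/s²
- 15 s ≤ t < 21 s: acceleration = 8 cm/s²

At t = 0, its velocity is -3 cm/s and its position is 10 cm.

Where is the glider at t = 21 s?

826 cm

On each constant-a segment, Δv = aΔt and Δx = v₀Δt + ½aΔt²; chain segment to segment.
0–5 s: v starts -3 cm/s; Δx = -3·5 + ½·8·5² = 85 cm; v ends 37 cm/s.
5–10 s: v starts 37 cm/s; Δx = 37·5 + ½·-7·5² = 97.5 cm; v ends 2 cm/s.
10–15 s: v starts 2 cm/s; Δx = 2·5 + ½·11·5² = 147.5 cm; v ends 57 cm/s.
15–21 s: v starts 57 cm/s; Δx = 57·6 + ½·8·6² = 486 cm; v ends 105 cm/s.
x(21) = 10 + Σ Δx = 826 cm.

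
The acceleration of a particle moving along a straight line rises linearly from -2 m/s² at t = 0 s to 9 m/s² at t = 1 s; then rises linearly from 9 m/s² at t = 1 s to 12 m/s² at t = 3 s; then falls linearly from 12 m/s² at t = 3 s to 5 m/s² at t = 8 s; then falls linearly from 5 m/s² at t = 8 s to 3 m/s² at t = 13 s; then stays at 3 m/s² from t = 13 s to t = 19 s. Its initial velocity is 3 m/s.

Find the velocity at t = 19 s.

Δv equals the area under the a-t graph; then v = v₀ + Δv.
0–1 s: ½(-2 + 9)(1) = 3.5 m/s
1–3 s: ½(9 + 12)(2) = 21 m/s
3–8 s: ½(12 + 5)(5) = 42.5 m/s
8–13 s: ½(5 + 3)(5) = 20 m/s
13–19 s: 3 × 6 = 18 m/s
Δv = 105 m/s, so v(19) = 3 + (105) = 108 m/s.

108 m/s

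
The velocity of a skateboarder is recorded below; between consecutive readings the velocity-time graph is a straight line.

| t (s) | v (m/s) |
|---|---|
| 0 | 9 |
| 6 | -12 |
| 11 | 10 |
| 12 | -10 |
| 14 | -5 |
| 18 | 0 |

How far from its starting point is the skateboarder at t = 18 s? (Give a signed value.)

Displacement is the signed area under the v-t curve.
0–6 s: ½(9 + -12)(6) = -9 m
6–11 s: ½(-12 + 10)(5) = -5 m
11–12 s: ½(10 + -10)(1) = 0 m
12–14 s: ½(-10 + -5)(2) = -15 m
14–18 s: ½(-5 + 0)(4) = -10 m
Net displacement = -39 m

-39 m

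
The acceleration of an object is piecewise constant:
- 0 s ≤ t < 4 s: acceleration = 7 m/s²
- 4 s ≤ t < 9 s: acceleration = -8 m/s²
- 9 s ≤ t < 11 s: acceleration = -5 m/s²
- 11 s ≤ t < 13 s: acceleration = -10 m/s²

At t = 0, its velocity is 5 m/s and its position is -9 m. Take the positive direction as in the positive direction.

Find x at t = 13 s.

On each constant-a segment, Δv = aΔt and Δx = v₀Δt + ½aΔt²; chain segment to segment.
0–4 s: v starts 5 m/s; Δx = 5·4 + ½·7·4² = 76 m; v ends 33 m/s.
4–9 s: v starts 33 m/s; Δx = 33·5 + ½·-8·5² = 65 m; v ends -7 m/s.
9–11 s: v starts -7 m/s; Δx = -7·2 + ½·-5·2² = -24 m; v ends -17 m/s.
11–13 s: v starts -17 m/s; Δx = -17·2 + ½·-10·2² = -54 m; v ends -37 m/s.
x(13) = -9 + Σ Δx = 54 m.

54 m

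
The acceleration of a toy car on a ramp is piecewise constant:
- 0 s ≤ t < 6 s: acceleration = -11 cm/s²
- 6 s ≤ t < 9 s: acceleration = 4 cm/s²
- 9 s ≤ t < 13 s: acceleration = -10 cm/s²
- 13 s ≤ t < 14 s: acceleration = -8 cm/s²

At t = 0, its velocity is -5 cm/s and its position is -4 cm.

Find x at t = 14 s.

-846 cm

On each constant-a segment, Δv = aΔt and Δx = v₀Δt + ½aΔt²; chain segment to segment.
0–6 s: v starts -5 cm/s; Δx = -5·6 + ½·-11·6² = -228 cm; v ends -71 cm/s.
6–9 s: v starts -71 cm/s; Δx = -71·3 + ½·4·3² = -195 cm; v ends -59 cm/s.
9–13 s: v starts -59 cm/s; Δx = -59·4 + ½·-10·4² = -316 cm; v ends -99 cm/s.
13–14 s: v starts -99 cm/s; Δx = -99·1 + ½·-8·1² = -103 cm; v ends -107 cm/s.
x(14) = -4 + Σ Δx = -846 cm.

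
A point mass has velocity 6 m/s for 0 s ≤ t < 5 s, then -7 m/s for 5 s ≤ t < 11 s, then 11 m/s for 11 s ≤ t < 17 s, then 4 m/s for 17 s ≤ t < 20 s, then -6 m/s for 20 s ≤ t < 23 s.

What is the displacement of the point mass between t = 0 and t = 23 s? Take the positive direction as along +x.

48 m

Net displacement equals the area under the velocity-time graph (areas below the axis count negative).
0–5 s: 6 × 5 = 30 m
5–11 s: -7 × 6 = -42 m
11–17 s: 11 × 6 = 66 m
17–20 s: 4 × 3 = 12 m
20–23 s: -6 × 3 = -18 m
Net displacement = 48 m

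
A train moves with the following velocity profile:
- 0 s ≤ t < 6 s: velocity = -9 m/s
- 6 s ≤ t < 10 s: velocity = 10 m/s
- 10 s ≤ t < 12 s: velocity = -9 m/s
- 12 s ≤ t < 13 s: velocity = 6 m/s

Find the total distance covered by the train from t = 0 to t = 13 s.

Distance (not displacement) is the total path length: add the absolute areas under v-t.
0–6 s: |-9| × 6 = 54 m
6–10 s: |10| × 4 = 40 m
10–12 s: |-9| × 2 = 18 m
12–13 s: |6| × 1 = 6 m
Total distance = 118 m

118 m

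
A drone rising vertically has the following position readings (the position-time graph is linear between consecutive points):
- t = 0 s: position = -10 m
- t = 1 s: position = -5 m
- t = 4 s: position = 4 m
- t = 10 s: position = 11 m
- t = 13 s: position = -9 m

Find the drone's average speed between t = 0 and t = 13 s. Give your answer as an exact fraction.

41/13 m/s

Average speed = (total path length)/(elapsed time); on a piecewise-linear x-t graph the path length is Σ|Δx|.
0–1 s: |Δx| = |-5 − -10| = 5 m
1–4 s: |Δx| = |4 − -5| = 9 m
4–10 s: |Δx| = |11 − 4| = 7 m
10–13 s: |Δx| = |-9 − 11| = 20 m
Total path = 41 m; average speed = 41/13 = 41/13 m/s.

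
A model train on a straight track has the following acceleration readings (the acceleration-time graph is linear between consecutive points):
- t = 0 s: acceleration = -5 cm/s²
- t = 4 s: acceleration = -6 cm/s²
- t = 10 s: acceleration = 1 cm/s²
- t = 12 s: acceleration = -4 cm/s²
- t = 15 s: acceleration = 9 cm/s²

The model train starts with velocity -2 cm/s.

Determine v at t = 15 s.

-34.5 cm/s

Δv equals the area under the a-t graph; then v = v₀ + Δv.
0–4 s: ½(-5 + -6)(4) = -22 cm/s
4–10 s: ½(-6 + 1)(6) = -15 cm/s
10–12 s: ½(1 + -4)(2) = -3 cm/s
12–15 s: ½(-4 + 9)(3) = 7.5 cm/s
Δv = -32.5 cm/s, so v(15) = -2 + (-32.5) = -34.5 cm/s.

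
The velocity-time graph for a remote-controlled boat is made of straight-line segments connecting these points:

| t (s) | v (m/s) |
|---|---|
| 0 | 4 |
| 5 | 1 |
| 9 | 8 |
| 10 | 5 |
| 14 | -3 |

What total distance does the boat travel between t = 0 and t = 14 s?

45.5 m

Distance (not displacement) is the total path length: add the absolute areas under v-t.
0–5 s: |½(4 + 1)(5)| = 12.5 m
5–9 s: |½(1 + 8)(4)| = 18 m
9–10 s: |½(8 + 5)(1)| = 6.5 m
10–14 s: v = 0 at t = 12.5 s; triangle areas 6.25 + 2.25 = 8.5 m
Total distance = 45.5 m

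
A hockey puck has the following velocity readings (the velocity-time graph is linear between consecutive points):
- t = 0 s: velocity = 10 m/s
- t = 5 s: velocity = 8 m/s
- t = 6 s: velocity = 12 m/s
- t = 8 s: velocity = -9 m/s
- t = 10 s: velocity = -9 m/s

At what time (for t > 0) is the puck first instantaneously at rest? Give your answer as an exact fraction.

v changes sign on 6–8 s (from 12 to -9); the graph is linear there, so v = 0 at t = 6 + (-12)·(8 − 6)/(-9 − 12) = 50/7 s.

t = 50/7 s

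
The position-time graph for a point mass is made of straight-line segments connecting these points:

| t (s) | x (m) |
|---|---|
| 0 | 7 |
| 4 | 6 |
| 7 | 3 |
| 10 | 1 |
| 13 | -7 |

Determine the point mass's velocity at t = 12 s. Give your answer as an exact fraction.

Velocity is the slope of the x-t graph on 10–13 s: (-7 − 1)/(13 − 10) = -8/3 m/s.

-8/3 m/s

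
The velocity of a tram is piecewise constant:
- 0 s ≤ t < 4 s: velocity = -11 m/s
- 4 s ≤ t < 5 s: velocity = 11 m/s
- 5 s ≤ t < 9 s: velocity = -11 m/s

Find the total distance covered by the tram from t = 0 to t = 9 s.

Total distance travelled is ∫|v| dt — sum the magnitudes of each area piece.
0–4 s: |-11| × 4 = 44 m
4–5 s: |11| × 1 = 11 m
5–9 s: |-11| × 4 = 44 m
Total distance = 99 m

99 m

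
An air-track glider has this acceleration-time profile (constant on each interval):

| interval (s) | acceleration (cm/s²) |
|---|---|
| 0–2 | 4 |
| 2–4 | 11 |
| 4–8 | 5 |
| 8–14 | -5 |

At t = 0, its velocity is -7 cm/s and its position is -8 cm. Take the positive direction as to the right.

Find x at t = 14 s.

310 cm

On each constant-a segment, Δv = aΔt and Δx = v₀Δt + ½aΔt²; chain segment to segment.
0–2 s: v starts -7 cm/s; Δx = -7·2 + ½·4·2² = -6 cm; v ends 1 cm/s.
2–4 s: v starts 1 cm/s; Δx = 1·2 + ½·11·2² = 24 cm; v ends 23 cm/s.
4–8 s: v starts 23 cm/s; Δx = 23·4 + ½·5·4² = 132 cm; v ends 43 cm/s.
8–14 s: v starts 43 cm/s; Δx = 43·6 + ½·-5·6² = 168 cm; v ends 13 cm/s.
x(14) = -8 + Σ Δx = 310 cm.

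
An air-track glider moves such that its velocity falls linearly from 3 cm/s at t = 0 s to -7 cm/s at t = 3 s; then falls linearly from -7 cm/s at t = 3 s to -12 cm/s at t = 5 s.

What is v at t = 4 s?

-9.5 cm/s

On 3–5 s the graph is linear from -7 to -12 cm/s: v(4) = -7 + (-12 − -7)·(4 − 3)/(5 − 3) = -9.5 cm/s.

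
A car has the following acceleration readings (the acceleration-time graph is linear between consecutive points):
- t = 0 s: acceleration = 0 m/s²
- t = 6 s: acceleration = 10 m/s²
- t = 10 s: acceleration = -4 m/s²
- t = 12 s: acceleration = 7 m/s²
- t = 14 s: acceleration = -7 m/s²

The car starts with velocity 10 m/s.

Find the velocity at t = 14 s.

55 m/s

Δv equals the area under the a-t graph; then v = v₀ + Δv.
0–6 s: ½(0 + 10)(6) = 30 m/s
6–10 s: ½(10 + -4)(4) = 12 m/s
10–12 s: ½(-4 + 7)(2) = 3 m/s
12–14 s: ½(7 + -7)(2) = 0 m/s
Δv = 45 m/s, so v(14) = 10 + (45) = 55 m/s.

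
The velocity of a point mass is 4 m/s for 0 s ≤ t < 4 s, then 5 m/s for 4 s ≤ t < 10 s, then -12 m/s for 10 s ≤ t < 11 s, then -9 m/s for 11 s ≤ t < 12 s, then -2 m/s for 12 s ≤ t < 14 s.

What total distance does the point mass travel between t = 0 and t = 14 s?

Total distance travelled is ∫|v| dt — sum the magnitudes of each area piece.
0–4 s: |4| × 4 = 16 m
4–10 s: |5| × 6 = 30 m
10–11 s: |-12| × 1 = 12 m
11–12 s: |-9| × 1 = 9 m
12–14 s: |-2| × 2 = 4 m
Total distance = 71 m

71 m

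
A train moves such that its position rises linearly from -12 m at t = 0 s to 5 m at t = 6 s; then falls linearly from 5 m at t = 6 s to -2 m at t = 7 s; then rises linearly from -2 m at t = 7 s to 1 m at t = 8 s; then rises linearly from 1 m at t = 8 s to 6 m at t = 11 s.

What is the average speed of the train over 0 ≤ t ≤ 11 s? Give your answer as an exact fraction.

32/11 m/s

Average speed = (total path length)/(elapsed time); on a piecewise-linear x-t graph the path length is Σ|Δx|.
0–6 s: |Δx| = |5 − -12| = 17 m
6–7 s: |Δx| = |-2 − 5| = 7 m
7–8 s: |Δx| = |1 − -2| = 3 m
8–11 s: |Δx| = |6 − 1| = 5 m
Total path = 32 m; average speed = 32/11 = 32/11 m/s.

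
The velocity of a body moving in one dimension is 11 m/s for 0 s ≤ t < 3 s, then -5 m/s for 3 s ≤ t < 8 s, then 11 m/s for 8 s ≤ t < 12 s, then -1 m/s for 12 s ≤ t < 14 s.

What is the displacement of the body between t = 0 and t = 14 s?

Displacement is the signed area under the v-t curve.
0–3 s: 11 × 3 = 33 m
3–8 s: -5 × 5 = -25 m
8–12 s: 11 × 4 = 44 m
12–14 s: -1 × 2 = -2 m
Net displacement = 50 m

50 m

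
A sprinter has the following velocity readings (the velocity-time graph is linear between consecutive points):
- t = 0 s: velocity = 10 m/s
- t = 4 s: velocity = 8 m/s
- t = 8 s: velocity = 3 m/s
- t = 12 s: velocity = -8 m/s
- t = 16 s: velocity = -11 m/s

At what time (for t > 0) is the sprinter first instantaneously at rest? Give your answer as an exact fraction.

v changes sign on 8–12 s (from 3 to -8); the graph is linear there, so v = 0 at t = 8 + (-3)·(12 − 8)/(-8 − 3) = 100/11 s.

t = 100/11 s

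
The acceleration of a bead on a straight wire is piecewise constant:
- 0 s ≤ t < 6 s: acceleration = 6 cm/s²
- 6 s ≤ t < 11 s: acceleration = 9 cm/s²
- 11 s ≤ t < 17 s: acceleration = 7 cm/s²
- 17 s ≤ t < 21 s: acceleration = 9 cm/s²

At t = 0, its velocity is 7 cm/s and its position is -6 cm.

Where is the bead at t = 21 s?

1717.5 cm

On each constant-a segment, Δv = aΔt and Δx = v₀Δt + ½aΔt²; chain segment to segment.
0–6 s: v starts 7 cm/s; Δx = 7·6 + ½·6·6² = 150 cm; v ends 43 cm/s.
6–11 s: v starts 43 cm/s; Δx = 43·5 + ½·9·5² = 327.5 cm; v ends 88 cm/s.
11–17 s: v starts 88 cm/s; Δx = 88·6 + ½·7·6² = 654 cm; v ends 130 cm/s.
17–21 s: v starts 130 cm/s; Δx = 130·4 + ½·9·4² = 592 cm; v ends 166 cm/s.
x(21) = -6 + Σ Δx = 1717.5 cm.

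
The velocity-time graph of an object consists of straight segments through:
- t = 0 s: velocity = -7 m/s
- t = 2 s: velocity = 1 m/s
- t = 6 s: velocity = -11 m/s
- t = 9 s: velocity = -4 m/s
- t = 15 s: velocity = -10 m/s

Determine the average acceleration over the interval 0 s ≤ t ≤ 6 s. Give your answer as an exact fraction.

-2/3 m/s²

Average acceleration = Δv/Δt = (-11 − -7)/(6 − 0) = -2/3 m/s².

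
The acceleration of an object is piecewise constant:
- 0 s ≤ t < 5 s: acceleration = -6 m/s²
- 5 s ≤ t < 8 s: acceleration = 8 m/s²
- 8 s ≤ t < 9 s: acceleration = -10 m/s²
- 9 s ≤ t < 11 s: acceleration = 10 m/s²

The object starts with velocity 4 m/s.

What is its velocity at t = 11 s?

Δv equals the area under the a-t graph; then v = v₀ + Δv.
0–5 s: -6 × 5 = -30 m/s
5–8 s: 8 × 3 = 24 m/s
8–9 s: -10 × 1 = -10 m/s
9–11 s: 10 × 2 = 20 m/s
Δv = 4 m/s, so v(11) = 4 + (4) = 8 m/s.

8 m/s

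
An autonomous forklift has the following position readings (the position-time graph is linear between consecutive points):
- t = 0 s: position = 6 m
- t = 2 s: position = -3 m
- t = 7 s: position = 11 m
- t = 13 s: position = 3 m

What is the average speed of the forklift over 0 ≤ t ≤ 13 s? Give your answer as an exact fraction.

Average speed = (total path length)/(elapsed time); on a piecewise-linear x-t graph the path length is Σ|Δx|.
0–2 s: |Δx| = |-3 − 6| = 9 m
2–7 s: |Δx| = |11 − -3| = 14 m
7–13 s: |Δx| = |3 − 11| = 8 m
Total path = 31 m; average speed = 31/13 = 31/13 m/s.

31/13 m/s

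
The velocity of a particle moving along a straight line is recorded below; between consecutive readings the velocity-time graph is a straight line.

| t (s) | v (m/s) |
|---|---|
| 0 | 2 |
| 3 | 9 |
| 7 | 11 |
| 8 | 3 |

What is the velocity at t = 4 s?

9.5 m/s

On 3–7 s the graph is linear from 9 to 11 m/s: v(4) = 9 + (11 − 9)·(4 − 3)/(7 − 3) = 9.5 m/s.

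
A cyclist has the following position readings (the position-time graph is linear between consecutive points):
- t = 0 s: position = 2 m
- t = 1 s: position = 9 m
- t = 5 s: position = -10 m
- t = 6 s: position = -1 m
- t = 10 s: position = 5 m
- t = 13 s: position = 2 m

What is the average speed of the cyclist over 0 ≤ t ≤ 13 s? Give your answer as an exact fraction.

44/13 m/s

Average speed = (total path length)/(elapsed time); on a piecewise-linear x-t graph the path length is Σ|Δx|.
0–1 s: |Δx| = |9 − 2| = 7 m
1–5 s: |Δx| = |-10 − 9| = 19 m
5–6 s: |Δx| = |-1 − -10| = 9 m
6–10 s: |Δx| = |5 − -1| = 6 m
10–13 s: |Δx| = |2 − 5| = 3 m
Total path = 44 m; average speed = 44/13 = 44/13 m/s.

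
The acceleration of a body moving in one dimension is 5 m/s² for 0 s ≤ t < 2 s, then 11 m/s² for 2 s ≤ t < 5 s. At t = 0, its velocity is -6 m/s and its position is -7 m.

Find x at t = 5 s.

52.5 m

On each constant-a segment, Δv = aΔt and Δx = v₀Δt + ½aΔt²; chain segment to segment.
0–2 s: v starts -6 m/s; Δx = -6·2 + ½·5·2² = -2 m; v ends 4 m/s.
2–5 s: v starts 4 m/s; Δx = 4·3 + ½·11·3² = 61.5 m; v ends 37 m/s.
x(5) = -7 + Σ Δx = 52.5 m.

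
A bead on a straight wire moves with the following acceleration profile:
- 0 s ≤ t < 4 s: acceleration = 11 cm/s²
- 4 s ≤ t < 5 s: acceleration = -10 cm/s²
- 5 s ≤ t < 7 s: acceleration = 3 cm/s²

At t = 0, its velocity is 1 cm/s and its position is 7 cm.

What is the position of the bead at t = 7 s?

215 cm

On each constant-a segment, Δv = aΔt and Δx = v₀Δt + ½aΔt²; chain segment to segment.
0–4 s: v starts 1 cm/s; Δx = 1·4 + ½·11·4² = 92 cm; v ends 45 cm/s.
4–5 s: v starts 45 cm/s; Δx = 45·1 + ½·-10·1² = 40 cm; v ends 35 cm/s.
5–7 s: v starts 35 cm/s; Δx = 35·2 + ½·3·2² = 76 cm; v ends 41 cm/s.
x(7) = 7 + Σ Δx = 215 cm.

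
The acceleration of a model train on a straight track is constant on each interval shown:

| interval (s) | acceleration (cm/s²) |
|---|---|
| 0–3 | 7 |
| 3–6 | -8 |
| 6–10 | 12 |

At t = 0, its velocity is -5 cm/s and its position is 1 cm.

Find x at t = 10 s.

On each constant-a segment, Δv = aΔt and Δx = v₀Δt + ½aΔt²; chain segment to segment.
0–3 s: v starts -5 cm/s; Δx = -5·3 + ½·7·3² = 16.5 cm; v ends 16 cm/s.
3–6 s: v starts 16 cm/s; Δx = 16·3 + ½·-8·3² = 12 cm; v ends -8 cm/s.
6–10 s: v starts -8 cm/s; Δx = -8·4 + ½·12·4² = 64 cm; v ends 40 cm/s.
x(10) = 1 + Σ Δx = 93.5 cm.

93.5 cm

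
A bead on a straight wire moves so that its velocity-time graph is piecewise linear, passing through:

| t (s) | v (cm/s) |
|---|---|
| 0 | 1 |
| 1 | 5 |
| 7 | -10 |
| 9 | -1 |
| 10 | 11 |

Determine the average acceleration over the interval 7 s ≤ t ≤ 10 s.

Average acceleration = Δv/Δt = (11 − -10)/(10 − 7) = 7 cm/s².

7 cm/s²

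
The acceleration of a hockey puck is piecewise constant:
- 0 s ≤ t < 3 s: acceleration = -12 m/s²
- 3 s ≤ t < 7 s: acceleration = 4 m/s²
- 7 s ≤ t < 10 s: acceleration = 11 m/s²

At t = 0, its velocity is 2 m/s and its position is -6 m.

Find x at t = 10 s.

On each constant-a segment, Δv = aΔt and Δx = v₀Δt + ½aΔt²; chain segment to segment.
0–3 s: v starts 2 m/s; Δx = 2·3 + ½·-12·3² = -48 m; v ends -34 m/s.
3–7 s: v starts -34 m/s; Δx = -34·4 + ½·4·4² = -104 m; v ends -18 m/s.
7–10 s: v starts -18 m/s; Δx = -18·3 + ½·11·3² = -4.5 m; v ends 15 m/s.
x(10) = -6 + Σ Δx = -162.5 m.

-162.5 m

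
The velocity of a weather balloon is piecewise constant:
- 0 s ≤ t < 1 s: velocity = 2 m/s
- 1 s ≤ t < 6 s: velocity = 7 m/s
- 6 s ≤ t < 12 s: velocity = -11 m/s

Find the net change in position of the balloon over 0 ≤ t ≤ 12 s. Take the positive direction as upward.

-29 m

Net displacement equals the area under the velocity-time graph (areas below the axis count negative).
0–1 s: 2 × 1 = 2 m
1–6 s: 7 × 5 = 35 m
6–12 s: -11 × 6 = -66 m
Net displacement = -29 m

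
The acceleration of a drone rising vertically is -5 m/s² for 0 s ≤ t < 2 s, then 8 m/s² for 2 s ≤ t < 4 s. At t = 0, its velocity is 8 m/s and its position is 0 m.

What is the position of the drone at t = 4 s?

On each constant-a segment, Δv = aΔt and Δx = v₀Δt + ½aΔt²; chain segment to segment.
0–2 s: v starts 8 m/s; Δx = 8·2 + ½·-5·2² = 6 m; v ends -2 m/s.
2–4 s: v starts -2 m/s; Δx = -2·2 + ½·8·2² = 12 m; v ends 14 m/s.
x(4) = 0 + Σ Δx = 18 m.

18 m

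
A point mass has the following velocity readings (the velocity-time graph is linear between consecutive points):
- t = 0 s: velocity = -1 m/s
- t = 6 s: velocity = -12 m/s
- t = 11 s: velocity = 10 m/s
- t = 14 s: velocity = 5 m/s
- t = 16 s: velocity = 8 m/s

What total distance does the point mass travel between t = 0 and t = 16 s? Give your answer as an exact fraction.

Distance (not displacement) is the total path length: add the absolute areas under v-t.
0–6 s: |½(-1 + -12)(6)| = 39 m
6–11 s: v = 0 at t = 96/11 s; triangle areas 180/11 + 125/11 = 305/11 m
11–14 s: |½(10 + 5)(3)| = 22.5 m
14–16 s: |½(5 + 8)(2)| = 13 m
Total distance = 2249/22 m

2249/22 m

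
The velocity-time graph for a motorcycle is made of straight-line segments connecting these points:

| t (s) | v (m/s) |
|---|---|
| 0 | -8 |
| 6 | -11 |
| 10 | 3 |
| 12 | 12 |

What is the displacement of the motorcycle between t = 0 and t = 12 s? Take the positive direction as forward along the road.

-58 m

Displacement is the signed area under the v-t curve.
0–6 s: ½(-8 + -11)(6) = -57 m
6–10 s: ½(-11 + 3)(4) = -16 m
10–12 s: ½(3 + 12)(2) = 15 m
Net displacement = -58 m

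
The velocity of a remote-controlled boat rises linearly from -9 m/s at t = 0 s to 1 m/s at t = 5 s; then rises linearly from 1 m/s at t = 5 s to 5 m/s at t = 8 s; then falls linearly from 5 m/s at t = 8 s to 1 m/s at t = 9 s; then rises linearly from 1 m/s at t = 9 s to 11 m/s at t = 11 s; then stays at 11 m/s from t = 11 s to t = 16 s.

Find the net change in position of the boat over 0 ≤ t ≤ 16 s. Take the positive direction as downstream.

59 m

Displacement is the signed area under the v-t curve.
0–5 s: ½(-9 + 1)(5) = -20 m
5–8 s: ½(1 + 5)(3) = 9 m
8–9 s: ½(5 + 1)(1) = 3 m
9–11 s: ½(1 + 11)(2) = 12 m
11–16 s: 11 × 5 = 55 m
Net displacement = 59 m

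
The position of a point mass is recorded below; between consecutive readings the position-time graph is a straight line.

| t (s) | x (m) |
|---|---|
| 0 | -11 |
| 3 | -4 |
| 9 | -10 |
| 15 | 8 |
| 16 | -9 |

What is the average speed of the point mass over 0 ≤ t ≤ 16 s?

Average speed = (total path length)/(elapsed time); on a piecewise-linear x-t graph the path length is Σ|Δx|.
0–3 s: |Δx| = |-4 − -11| = 7 m
3–9 s: |Δx| = |-10 − -4| = 6 m
9–15 s: |Δx| = |8 − -10| = 18 m
15–16 s: |Δx| = |-9 − 8| = 17 m
Total path = 48 m; average speed = 48/16 = 3 m/s.

3 m/s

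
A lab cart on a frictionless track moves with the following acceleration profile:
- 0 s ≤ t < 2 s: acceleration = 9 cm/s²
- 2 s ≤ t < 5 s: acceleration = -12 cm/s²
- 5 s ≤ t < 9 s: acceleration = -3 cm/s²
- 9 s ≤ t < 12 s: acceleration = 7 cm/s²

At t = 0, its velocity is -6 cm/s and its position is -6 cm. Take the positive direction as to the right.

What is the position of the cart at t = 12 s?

On each constant-a segment, Δv = aΔt and Δx = v₀Δt + ½aΔt²; chain segment to segment.
0–2 s: v starts -6 cm/s; Δx = -6·2 + ½·9·2² = 6 cm; v ends 12 cm/s.
2–5 s: v starts 12 cm/s; Δx = 12·3 + ½·-12·3² = -18 cm; v ends -24 cm/s.
5–9 s: v starts -24 cm/s; Δx = -24·4 + ½·-3·4² = -120 cm; v ends -36 cm/s.
9–12 s: v starts -36 cm/s; Δx = -36·3 + ½·7·3² = -76.5 cm; v ends -15 cm/s.
x(12) = -6 + Σ Δx = -214.5 cm.

-214.5 cm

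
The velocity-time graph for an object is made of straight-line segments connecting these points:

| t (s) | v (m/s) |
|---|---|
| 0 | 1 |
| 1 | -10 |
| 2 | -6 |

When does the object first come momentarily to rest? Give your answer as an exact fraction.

v changes sign on 0–1 s (from 1 to -10); the graph is linear there, so v = 0 at t = 0 + (-1)·(1 − 0)/(-10 − 1) = 1/11 s.

t = 1/11 s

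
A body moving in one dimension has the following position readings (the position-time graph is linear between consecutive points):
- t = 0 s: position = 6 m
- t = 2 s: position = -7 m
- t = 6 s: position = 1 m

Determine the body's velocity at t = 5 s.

Velocity is the slope of the x-t graph on 2–6 s: (1 − -7)/(6 − 2) = 2 m/s.

2 m/s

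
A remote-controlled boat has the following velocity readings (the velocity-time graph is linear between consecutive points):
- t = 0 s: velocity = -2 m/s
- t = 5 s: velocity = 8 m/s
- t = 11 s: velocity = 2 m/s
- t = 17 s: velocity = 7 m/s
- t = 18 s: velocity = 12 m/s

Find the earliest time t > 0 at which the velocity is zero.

t = 1 s

v changes sign on 0–5 s (from -2 to 8); the graph is linear there, so v = 0 at t = 0 + (2)·(5 − 0)/(8 − -2) = 1 s.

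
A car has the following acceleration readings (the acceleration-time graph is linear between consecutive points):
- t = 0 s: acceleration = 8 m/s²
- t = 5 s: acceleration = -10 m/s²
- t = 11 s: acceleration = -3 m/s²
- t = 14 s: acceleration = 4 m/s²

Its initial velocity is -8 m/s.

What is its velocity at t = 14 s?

-50.5 m/s

Δv equals the area under the a-t graph; then v = v₀ + Δv.
0–5 s: ½(8 + -10)(5) = -5 m/s
5–11 s: ½(-10 + -3)(6) = -39 m/s
11–14 s: ½(-3 + 4)(3) = 1.5 m/s
Δv = -42.5 m/s, so v(14) = -8 + (-42.5) = -50.5 m/s.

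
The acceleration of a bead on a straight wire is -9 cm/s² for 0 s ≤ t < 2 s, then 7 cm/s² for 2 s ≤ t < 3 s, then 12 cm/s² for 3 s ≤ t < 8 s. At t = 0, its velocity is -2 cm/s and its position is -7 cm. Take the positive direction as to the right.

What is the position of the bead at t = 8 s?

On each constant-a segment, Δv = aΔt and Δx = v₀Δt + ½aΔt²; chain segment to segment.
0–2 s: v starts -2 cm/s; Δx = -2·2 + ½·-9·2² = -22 cm; v ends -20 cm/s.
2–3 s: v starts -20 cm/s; Δx = -20·1 + ½·7·1² = -16.5 cm; v ends -13 cm/s.
3–8 s: v starts -13 cm/s; Δx = -13·5 + ½·12·5² = 85 cm; v ends 47 cm/s.
x(8) = -7 + Σ Δx = 39.5 cm.

39.5 cm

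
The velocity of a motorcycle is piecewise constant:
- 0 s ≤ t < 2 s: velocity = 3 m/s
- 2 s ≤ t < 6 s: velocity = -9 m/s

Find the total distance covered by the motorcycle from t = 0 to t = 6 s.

Distance (not displacement) is the total path length: add the absolute areas under v-t.
0–2 s: |3| × 2 = 6 m
2–6 s: |-9| × 4 = 36 m
Total distance = 42 m

42 m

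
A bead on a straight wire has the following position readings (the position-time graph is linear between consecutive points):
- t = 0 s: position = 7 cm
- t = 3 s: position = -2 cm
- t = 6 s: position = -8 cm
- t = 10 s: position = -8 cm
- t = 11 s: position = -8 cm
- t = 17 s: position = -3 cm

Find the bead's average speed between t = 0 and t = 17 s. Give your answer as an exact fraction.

Average speed = (total path length)/(elapsed time); on a piecewise-linear x-t graph the path length is Σ|Δx|.
0–3 s: |Δx| = |-2 − 7| = 9 cm
3–6 s: |Δx| = |-8 − -2| = 6 cm
6–10 s: |Δx| = |-8 − -8| = 0 cm
10–11 s: |Δx| = |-8 − -8| = 0 cm
11–17 s: |Δx| = |-3 − -8| = 5 cm
Total path = 20 cm; average speed = 20/17 = 20/17 cm/s.

20/17 cm/s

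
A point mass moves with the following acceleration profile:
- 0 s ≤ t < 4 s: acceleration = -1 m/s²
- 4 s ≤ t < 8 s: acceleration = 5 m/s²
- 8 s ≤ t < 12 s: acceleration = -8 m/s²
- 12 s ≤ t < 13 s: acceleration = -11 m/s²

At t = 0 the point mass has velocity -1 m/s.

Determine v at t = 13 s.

Δv equals the area under the a-t graph; then v = v₀ + Δv.
0–4 s: -1 × 4 = -4 m/s
4–8 s: 5 × 4 = 20 m/s
8–12 s: -8 × 4 = -32 m/s
12–13 s: -11 × 1 = -11 m/s
Δv = -27 m/s, so v(13) = -1 + (-27) = -28 m/s.

-28 m/s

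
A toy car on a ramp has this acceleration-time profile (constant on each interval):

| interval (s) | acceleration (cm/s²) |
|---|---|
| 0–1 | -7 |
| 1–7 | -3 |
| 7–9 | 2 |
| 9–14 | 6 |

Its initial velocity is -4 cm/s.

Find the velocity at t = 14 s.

5 cm/s

Δv equals the area under the a-t graph; then v = v₀ + Δv.
0–1 s: -7 × 1 = -7 cm/s
1–7 s: -3 × 6 = -18 cm/s
7–9 s: 2 × 2 = 4 cm/s
9–14 s: 6 × 5 = 30 cm/s
Δv = 9 cm/s, so v(14) = -4 + (9) = 5 cm/s.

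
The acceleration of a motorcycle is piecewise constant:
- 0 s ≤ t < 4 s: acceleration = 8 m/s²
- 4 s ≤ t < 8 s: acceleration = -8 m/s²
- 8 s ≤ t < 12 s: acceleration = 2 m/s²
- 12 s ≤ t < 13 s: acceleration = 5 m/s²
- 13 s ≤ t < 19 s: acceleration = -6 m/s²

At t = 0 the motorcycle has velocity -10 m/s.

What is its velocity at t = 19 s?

Δv equals the area under the a-t graph; then v = v₀ + Δv.
0–4 s: 8 × 4 = 32 m/s
4–8 s: -8 × 4 = -32 m/s
8–12 s: 2 × 4 = 8 m/s
12–13 s: 5 × 1 = 5 m/s
13–19 s: -6 × 6 = -36 m/s
Δv = -23 m/s, so v(19) = -10 + (-23) = -33 m/s.

-33 m/s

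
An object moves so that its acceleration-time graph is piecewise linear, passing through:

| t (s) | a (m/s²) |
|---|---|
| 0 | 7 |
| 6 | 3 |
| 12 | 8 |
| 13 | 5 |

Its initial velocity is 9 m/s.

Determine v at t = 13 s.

Δv equals the area under the a-t graph; then v = v₀ + Δv.
0–6 s: ½(7 + 3)(6) = 30 m/s
6–12 s: ½(3 + 8)(6) = 33 m/s
12–13 s: ½(8 + 5)(1) = 6.5 m/s
Δv = 69.5 m/s, so v(13) = 9 + (69.5) = 78.5 m/s.

78.5 m/s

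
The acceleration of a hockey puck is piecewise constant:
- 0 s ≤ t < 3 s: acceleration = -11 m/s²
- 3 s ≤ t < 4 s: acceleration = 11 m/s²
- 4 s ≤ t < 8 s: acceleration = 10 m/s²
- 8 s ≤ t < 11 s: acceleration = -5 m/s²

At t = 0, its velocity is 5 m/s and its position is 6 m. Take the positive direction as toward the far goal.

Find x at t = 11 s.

On each constant-a segment, Δv = aΔt and Δx = v₀Δt + ½aΔt²; chain segment to segment.
0–3 s: v starts 5 m/s; Δx = 5·3 + ½·-11·3² = -34.5 m; v ends -28 m/s.
3–4 s: v starts -28 m/s; Δx = -28·1 + ½·11·1² = -22.5 m; v ends -17 m/s.
4–8 s: v starts -17 m/s; Δx = -17·4 + ½·10·4² = 12 m; v ends 23 m/s.
8–11 s: v starts 23 m/s; Δx = 23·3 + ½·-5·3² = 46.5 m; v ends 8 m/s.
x(11) = 6 + Σ Δx = 7.5 m.

7.5 m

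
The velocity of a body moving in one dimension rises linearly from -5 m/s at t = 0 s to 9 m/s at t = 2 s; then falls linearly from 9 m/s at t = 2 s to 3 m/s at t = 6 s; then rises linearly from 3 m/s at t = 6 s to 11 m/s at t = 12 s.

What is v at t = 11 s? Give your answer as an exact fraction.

29/3 m/s

On 6–12 s the graph is linear from 3 to 11 m/s: v(11) = 3 + (11 − 3)·(11 − 6)/(12 − 6) = 29/3 m/s.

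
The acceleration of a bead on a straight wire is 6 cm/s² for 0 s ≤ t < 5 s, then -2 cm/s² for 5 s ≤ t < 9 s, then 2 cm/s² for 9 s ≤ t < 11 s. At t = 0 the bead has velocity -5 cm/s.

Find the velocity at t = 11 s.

21 cm/s

Δv equals the area under the a-t graph; then v = v₀ + Δv.
0–5 s: 6 × 5 = 30 cm/s
5–9 s: -2 × 4 = -8 cm/s
9–11 s: 2 × 2 = 4 cm/s
Δv = 26 cm/s, so v(11) = -5 + (26) = 21 cm/s.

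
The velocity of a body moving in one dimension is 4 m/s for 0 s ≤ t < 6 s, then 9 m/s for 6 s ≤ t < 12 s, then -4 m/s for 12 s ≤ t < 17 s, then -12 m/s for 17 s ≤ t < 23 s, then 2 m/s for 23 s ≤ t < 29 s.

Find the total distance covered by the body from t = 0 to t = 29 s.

182 m

Distance (not displacement) is the total path length: add the absolute areas under v-t.
0–6 s: |4| × 6 = 24 m
6–12 s: |9| × 6 = 54 m
12–17 s: |-4| × 5 = 20 m
17–23 s: |-12| × 6 = 72 m
23–29 s: |2| × 6 = 12 m
Total distance = 182 m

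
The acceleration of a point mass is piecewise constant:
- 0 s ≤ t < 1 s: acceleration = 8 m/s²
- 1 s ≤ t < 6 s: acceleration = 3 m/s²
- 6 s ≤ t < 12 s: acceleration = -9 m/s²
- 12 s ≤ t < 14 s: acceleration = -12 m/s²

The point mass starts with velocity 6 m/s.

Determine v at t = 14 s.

-49 m/s

Δv equals the area under the a-t graph; then v = v₀ + Δv.
0–1 s: 8 × 1 = 8 m/s
1–6 s: 3 × 5 = 15 m/s
6–12 s: -9 × 6 = -54 m/s
12–14 s: -12 × 2 = -24 m/s
Δv = -55 m/s, so v(14) = 6 + (-55) = -49 m/s.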